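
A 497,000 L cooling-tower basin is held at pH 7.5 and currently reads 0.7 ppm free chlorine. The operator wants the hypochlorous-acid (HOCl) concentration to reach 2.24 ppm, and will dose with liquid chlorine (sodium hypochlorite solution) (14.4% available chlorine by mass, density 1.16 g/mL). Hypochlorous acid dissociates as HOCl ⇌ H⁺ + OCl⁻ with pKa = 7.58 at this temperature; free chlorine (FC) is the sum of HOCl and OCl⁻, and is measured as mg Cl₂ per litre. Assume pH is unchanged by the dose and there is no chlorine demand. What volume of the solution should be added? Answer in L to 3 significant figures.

10.1 L

[OCl⁻]/[HOCl] = 10^(pH − pKa) = 10^(7.5 − 7.58) = 0.8318; fraction as HOCl = 1/(1 + 0.8318) = 0.5459.
Free chlorine required for 2.24 ppm HOCl: 2.24 / 0.5459 = 4.103 ppm.
FC to add: 4.103 − 0.7 = 3.403 mg/L as Cl₂.
Cl₂ equivalent: 3.403 mg/L × 497,000 L = 1691 g.
Product at 14.4% available Cl: 1691 / 0.144 = 11,750 g.
Volume: 11,750 g ÷ 1.16 g/mL = 10,130 mL.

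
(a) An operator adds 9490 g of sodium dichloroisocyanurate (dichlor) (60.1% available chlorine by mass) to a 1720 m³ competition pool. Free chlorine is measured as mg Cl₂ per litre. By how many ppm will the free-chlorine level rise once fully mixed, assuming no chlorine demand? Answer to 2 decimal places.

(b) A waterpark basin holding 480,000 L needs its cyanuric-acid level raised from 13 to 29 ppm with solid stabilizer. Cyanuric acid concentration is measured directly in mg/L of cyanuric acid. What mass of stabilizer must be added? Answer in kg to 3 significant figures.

(a) Volume: 1720 m³ = 1,720,000 L.
(a) Available chlorine delivered: 9490 g × 0.601 = 5703 g as Cl₂.
(a) Concentration rise: 5703 g / 1,720,000 L = 3.316 mg/L = 3.32 ppm.

(b) CYA to add: (29 − 13) = 16 mg/L × 480,000 L = 7680 g cyanuric acid.

(a) 3.32 ppm; (b) 7.68 kg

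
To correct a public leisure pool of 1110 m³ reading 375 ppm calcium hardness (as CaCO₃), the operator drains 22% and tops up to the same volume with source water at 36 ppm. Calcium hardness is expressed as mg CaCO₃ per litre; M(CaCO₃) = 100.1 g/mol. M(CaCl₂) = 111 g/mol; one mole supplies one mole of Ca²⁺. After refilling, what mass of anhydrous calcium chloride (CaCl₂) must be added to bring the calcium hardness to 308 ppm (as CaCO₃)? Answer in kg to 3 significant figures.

9.33 kg

Volume: 1110 m³ = 1,110,000 L.
After draining 22% and refilling: 375 × 0.78 + 36 × 0.22 = 300.42 ppm.
Deficit to target: 308 − 300.42 = 7.58 mg/L.
As CaCO₃: 7.58 mg/L × 1,110,000 L = 8414 g; ÷ 100.1 = 84.05 mol Ca²⁺.
Mass: 84.05 × 111 = 9330 g.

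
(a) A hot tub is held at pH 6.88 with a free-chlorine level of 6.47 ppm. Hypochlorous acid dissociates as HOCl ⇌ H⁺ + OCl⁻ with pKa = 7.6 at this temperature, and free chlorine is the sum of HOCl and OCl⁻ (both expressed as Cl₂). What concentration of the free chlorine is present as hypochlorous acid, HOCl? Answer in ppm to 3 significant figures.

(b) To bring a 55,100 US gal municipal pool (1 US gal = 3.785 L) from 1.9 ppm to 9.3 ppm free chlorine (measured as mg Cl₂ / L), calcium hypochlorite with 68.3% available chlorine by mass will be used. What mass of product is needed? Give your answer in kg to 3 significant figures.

(a) 5.43 ppm; (b) 2.26 kg

(a) [OCl⁻]/[HOCl] = 10^(pH − pKa) = 10^(6.88 − 7.6) = 10^-0.72 = 0.1905.
(a) Fraction as HOCl = 1 / (1 + 0.1905) = 0.84.
(a) HOCl = 0.84 × 6.47 ppm = 5.434 ppm.

(b) Volume: 55,100 US gal × 3.785 L/gal = 208,554 L.
(b) Chlorine deficit: 9.3 − 1.9 = 7.4 ppm = 7.4 mg/L as Cl₂.
(b) Cl₂ equivalent needed: 7.4 mg/L × 208,554 L = 1,543,000 mg = 1543 g.
(b) Product at 68.3% available chlorine: 1543 / 0.683 = 2260 g.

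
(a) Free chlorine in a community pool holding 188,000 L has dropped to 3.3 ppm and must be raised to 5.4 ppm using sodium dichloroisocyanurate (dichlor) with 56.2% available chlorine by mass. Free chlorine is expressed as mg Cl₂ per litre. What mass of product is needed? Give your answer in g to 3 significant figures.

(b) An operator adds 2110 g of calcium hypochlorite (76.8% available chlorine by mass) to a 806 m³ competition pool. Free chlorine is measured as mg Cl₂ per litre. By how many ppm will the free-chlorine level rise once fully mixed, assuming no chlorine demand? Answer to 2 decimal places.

(a) Chlorine deficit: 5.4 − 3.3 = 2.1 ppm = 2.1 mg/L as Cl₂.
(a) Cl₂ equivalent needed: 2.1 mg/L × 188,000 L = 394,800 mg = 394.8 g.
(a) Product at 56.2% available chlorine: 394.8 / 0.562 = 702.5 g.

(b) Volume: 806 m³ = 806,000 L.
(b) Available chlorine delivered: 2110 g × 0.768 = 1620 g as Cl₂.
(b) Concentration rise: 1620 g / 806,000 L = 2.011 mg/L = 2.01 ppm.

(a) 702 g; (b) 2.01 ppm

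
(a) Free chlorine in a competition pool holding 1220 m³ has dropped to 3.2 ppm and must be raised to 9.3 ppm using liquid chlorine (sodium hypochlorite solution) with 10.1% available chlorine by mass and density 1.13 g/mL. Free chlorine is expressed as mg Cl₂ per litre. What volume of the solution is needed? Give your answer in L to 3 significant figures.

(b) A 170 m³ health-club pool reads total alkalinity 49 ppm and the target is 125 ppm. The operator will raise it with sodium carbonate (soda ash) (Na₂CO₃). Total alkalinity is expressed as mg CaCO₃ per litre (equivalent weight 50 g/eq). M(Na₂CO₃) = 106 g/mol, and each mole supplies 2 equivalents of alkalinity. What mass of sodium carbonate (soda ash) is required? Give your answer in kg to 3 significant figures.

(a) Volume: 1220 m³ = 1,220,000 L.
(a) Chlorine deficit: 9.3 − 3.2 = 6.1 ppm = 6.1 mg/L as Cl₂.
(a) Cl₂ equivalent needed: 6.1 mg/L × 1,220,000 L = 7,442,000 mg = 7442 g.
(a) Product at 10.1% available chlorine: 7442 / 0.101 = 73,680 g.
(a) Volume at density 1.13 g/mL: 73,680 g ÷ 1.13 g/mL = 65,210 mL.

(b) Volume: 170 m³ = 170,000 L.
(b) Alkalinity to add: (125 − 49) = 76 mg/L as CaCO₃ × 170,000 L = 12,920 g as CaCO₃.
(b) Equivalents: 12,920 g ÷ 50 g/eq = 258.4 eq.
(b) Each mole of Na₂CO₃ supplies 2 eq, so 258.4 / 2 = 129.2 mol.
(b) Mass: 129.2 mol × 106 g/mol = 13,700 g.

(a) 65.2 L; (b) 13.7 kg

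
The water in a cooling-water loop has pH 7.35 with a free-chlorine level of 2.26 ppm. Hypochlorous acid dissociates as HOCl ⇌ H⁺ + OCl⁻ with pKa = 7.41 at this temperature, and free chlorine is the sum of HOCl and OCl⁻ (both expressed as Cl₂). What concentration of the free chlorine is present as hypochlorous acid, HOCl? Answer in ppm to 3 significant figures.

[OCl⁻]/[HOCl] = 10^(pH − pKa) = 10^(7.35 − 7.41) = 10^-0.06 = 0.871.
Fraction as HOCl = 1 / (1 + 0.871) = 0.5345.
HOCl = 0.5345 × 2.26 ppm = 1.208 ppm.

1.21 ppm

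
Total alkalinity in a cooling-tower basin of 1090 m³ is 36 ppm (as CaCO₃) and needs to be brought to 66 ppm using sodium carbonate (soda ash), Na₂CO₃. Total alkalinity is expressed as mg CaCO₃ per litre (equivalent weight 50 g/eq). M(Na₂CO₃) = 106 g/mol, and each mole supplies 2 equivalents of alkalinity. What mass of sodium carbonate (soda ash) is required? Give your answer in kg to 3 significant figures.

34.7 kg

Volume: 1090 m³ = 1,090,000 L.
Alkalinity to add: (66 − 36) = 30 mg/L as CaCO₃ × 1,090,000 L = 32,700 g as CaCO₃.
Equivalents: 32,700 g ÷ 50 g/eq = 654 eq.
Each mole of Na₂CO₃ supplies 2 eq, so 654 / 2 = 327 mol.
Mass: 327 mol × 106 g/mol = 34,660 g.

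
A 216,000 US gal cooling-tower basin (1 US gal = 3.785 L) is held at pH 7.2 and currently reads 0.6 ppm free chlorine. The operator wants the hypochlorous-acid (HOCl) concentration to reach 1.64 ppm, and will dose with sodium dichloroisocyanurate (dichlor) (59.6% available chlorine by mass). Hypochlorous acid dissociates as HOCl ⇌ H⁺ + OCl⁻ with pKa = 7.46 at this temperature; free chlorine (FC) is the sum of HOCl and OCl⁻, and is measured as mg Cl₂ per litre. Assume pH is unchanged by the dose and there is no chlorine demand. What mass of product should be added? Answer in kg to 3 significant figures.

2.66 kg

Volume: 216,000 US gal × 3.785 L/gal = 817,560 L.
[OCl⁻]/[HOCl] = 10^(pH − pKa) = 10^(7.2 − 7.46) = 0.5495; fraction as HOCl = 1/(1 + 0.5495) = 0.6454.
Free chlorine required for 1.64 ppm HOCl: 1.64 / 0.6454 = 2.541 ppm.
FC to add: 2.541 − 0.6 = 1.941 mg/L as Cl₂.
Cl₂ equivalent: 1.941 mg/L × 817,560 L = 1587 g.
Product at 59.6% available Cl: 1587 / 0.596 = 2663 g.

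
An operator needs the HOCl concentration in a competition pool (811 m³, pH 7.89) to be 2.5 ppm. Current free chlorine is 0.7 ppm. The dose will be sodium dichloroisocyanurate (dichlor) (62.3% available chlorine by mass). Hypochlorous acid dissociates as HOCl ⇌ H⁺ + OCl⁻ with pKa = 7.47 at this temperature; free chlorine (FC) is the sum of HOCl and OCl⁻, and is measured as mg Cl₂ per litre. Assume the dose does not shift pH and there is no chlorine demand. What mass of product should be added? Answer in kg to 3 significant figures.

10.9 kg

Volume: 811 m³ = 811,000 L.
[OCl⁻]/[HOCl] = 10^(pH − pKa) = 10^(7.89 − 7.47) = 2.63; fraction as HOCl = 1/(1 + 2.63) = 0.2755.
Free chlorine required for 2.5 ppm HOCl: 2.5 / 0.2755 = 9.076 ppm.
FC to add: 9.076 − 0.7 = 8.376 mg/L as Cl₂.
Cl₂ equivalent: 8.376 mg/L × 811,000 L = 6793 g.
Product at 62.3% available Cl: 6793 / 0.623 = 10,900 g.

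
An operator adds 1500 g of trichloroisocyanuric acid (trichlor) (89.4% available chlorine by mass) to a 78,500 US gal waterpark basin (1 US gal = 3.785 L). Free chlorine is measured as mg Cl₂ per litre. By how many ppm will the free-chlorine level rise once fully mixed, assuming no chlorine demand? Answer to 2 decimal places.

4.51 ppm

Volume: 78,500 US gal × 3.785 L/gal = 297,122 L.
Available chlorine delivered: 1500 g × 0.894 = 1341 g as Cl₂.
Concentration rise: 1341 g / 297,122 L = 4.513 mg/L = 4.51 ppm.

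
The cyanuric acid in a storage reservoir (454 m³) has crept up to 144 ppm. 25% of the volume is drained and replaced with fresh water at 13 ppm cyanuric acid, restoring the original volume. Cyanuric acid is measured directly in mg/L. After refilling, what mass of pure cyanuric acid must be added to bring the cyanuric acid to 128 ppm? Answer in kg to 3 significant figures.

7.60 kg

Volume: 454 m³ = 454,000 L.
After draining 25% and refilling: 144 × 0.75 + 13 × 0.25 = 111.25 ppm.
Deficit to target: 128 − 111.25 = 16.75 mg/L.
Mass: 16.75 mg/L × 454,000 L = 7604 g cyanuric acid.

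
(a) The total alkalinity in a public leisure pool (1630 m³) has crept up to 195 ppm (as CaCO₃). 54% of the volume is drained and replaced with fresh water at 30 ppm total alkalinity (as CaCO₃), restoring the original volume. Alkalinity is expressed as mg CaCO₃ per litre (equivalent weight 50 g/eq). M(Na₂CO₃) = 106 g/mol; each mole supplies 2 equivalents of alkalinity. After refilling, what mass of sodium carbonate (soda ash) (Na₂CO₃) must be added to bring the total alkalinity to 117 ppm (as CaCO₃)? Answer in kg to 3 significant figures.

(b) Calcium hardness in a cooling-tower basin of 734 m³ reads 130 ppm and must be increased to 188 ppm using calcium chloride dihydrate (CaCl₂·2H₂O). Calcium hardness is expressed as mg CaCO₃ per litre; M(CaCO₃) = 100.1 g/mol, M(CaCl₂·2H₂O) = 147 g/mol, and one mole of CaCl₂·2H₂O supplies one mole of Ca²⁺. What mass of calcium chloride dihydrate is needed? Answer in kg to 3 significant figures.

(a) 19.2 kg; (b) 62.5 kg

(a) Volume: 1630 m³ = 1,630,000 L.
(a) After draining 54% and refilling: 195 × 0.46 + 30 × 0.54 = 105.9 ppm.
(a) Deficit to target: 117 − 105.9 = 11.1 mg/L.
(a) As CaCO₃: 11.1 mg/L × 1,630,000 L = 18,090 g; ÷ 50 g/eq ÷ 2 = 180.9 mol Na₂CO₃.
(a) Mass: 180.9 × 106 = 19,180 g.

(b) Volume: 734 m³ = 734,000 L.
(b) Hardness to add: (188 − 130) = 58 mg/L as CaCO₃ × 734,000 L = 42,570 g as CaCO₃.
(b) Moles of Ca²⁺ (1 mol Ca²⁺ ≡ 1 mol CaCO₃): 42,570 / 100.1 g/mol = 425.3 mol.
(b) Mass of CaCl₂·2H₂O: 425.3 × 147 = 62,520 g.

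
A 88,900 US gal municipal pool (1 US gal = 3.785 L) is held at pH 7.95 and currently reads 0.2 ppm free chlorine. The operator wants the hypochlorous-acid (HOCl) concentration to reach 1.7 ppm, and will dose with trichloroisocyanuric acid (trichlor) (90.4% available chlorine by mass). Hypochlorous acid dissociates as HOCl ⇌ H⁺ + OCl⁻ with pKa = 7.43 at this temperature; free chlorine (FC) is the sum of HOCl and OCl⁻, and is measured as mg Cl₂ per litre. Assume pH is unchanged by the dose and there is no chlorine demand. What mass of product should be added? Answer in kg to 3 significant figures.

Volume: 88,900 US gal × 3.785 L/gal = 336,486 L.
[OCl⁻]/[HOCl] = 10^(pH − pKa) = 10^(7.95 − 7.43) = 3.311; fraction as HOCl = 1/(1 + 3.311) = 0.2319.
Free chlorine required for 1.7 ppm HOCl: 1.7 / 0.2319 = 7.329 ppm.
FC to add: 7.329 − 0.2 = 7.129 mg/L as Cl₂.
Cl₂ equivalent: 7.129 mg/L × 336,486 L = 2399 g.
Product at 90.4% available Cl: 2399 / 0.904 = 2654 g.

2.65 kg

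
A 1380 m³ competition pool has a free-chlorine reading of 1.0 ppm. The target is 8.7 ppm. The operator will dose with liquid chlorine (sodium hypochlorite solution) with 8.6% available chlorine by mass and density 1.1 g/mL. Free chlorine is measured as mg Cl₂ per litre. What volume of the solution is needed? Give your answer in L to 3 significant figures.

Volume: 1380 m³ = 1,380,000 L.
Chlorine deficit: 8.7 − 1.0 = 7.7 ppm = 7.7 mg/L as Cl₂.
Cl₂ equivalent needed: 7.7 mg/L × 1,380,000 L = 10,630,000 mg = 10,630 g.
Product at 8.6% available chlorine: 10,630 / 0.086 = 123,600 g.
Volume at density 1.1 g/mL: 123,600 g ÷ 1.1 g/mL = 112,300 mL.

112 L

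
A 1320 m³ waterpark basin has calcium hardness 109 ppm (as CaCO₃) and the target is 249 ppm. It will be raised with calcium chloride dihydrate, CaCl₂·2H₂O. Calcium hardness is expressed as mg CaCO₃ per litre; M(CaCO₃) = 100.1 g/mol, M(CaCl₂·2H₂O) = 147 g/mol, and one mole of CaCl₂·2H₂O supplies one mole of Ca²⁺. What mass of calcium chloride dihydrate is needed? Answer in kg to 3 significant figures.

271 kg

Volume: 1320 m³ = 1,320,000 L.
Hardness to add: (249 − 109) = 140 mg/L as CaCO₃ × 1,320,000 L = 184,800 g as CaCO₃.
Moles of Ca²⁺ (1 mol Ca²⁺ ≡ 1 mol CaCO₃): 184,800 / 100.1 g/mol = 1846 mol.
Mass of CaCl₂·2H₂O: 1846 × 147 = 271,400 g.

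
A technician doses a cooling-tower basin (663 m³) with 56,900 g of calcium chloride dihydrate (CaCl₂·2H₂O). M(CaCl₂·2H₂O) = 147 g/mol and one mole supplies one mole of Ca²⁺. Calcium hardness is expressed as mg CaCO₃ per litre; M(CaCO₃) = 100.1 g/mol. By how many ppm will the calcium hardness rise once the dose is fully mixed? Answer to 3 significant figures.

Volume: 663 m³ = 663,000 L.
Moles of Ca²⁺: 56,900 g ÷ 147 g/mol = 387.1 mol.
As CaCO₃: 387.1 mol × 100.1 g/mol = 38,750 g.
Rise: 38,750 g / 663,000 L × 1000 = 58.44 mg/L.

58.4 ppm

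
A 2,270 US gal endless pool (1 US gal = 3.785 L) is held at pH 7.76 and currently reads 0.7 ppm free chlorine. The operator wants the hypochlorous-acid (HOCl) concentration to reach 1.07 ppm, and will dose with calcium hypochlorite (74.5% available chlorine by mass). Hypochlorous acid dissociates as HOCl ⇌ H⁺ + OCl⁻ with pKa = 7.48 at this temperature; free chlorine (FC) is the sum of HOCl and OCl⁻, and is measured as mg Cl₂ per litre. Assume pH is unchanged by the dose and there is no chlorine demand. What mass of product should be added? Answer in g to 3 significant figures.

27.8 g

Volume: 2,270 US gal × 3.785 L/gal = 8,592 L.
[OCl⁻]/[HOCl] = 10^(pH − pKa) = 10^(7.76 − 7.48) = 1.905; fraction as HOCl = 1/(1 + 1.905) = 0.3442.
Free chlorine required for 1.07 ppm HOCl: 1.07 / 0.3442 = 3.109 ppm.
FC to add: 3.109 − 0.7 = 2.409 mg/L as Cl₂.
Cl₂ equivalent: 2.409 mg/L × 8,592 L = 20.7 g.
Product at 74.5% available Cl: 20.7 / 0.745 = 27.78 g.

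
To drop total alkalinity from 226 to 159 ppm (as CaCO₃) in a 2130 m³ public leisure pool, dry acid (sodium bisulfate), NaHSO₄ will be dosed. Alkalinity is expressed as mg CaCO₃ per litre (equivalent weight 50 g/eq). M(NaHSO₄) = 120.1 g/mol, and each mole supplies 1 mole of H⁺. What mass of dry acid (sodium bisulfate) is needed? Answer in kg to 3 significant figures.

343 kg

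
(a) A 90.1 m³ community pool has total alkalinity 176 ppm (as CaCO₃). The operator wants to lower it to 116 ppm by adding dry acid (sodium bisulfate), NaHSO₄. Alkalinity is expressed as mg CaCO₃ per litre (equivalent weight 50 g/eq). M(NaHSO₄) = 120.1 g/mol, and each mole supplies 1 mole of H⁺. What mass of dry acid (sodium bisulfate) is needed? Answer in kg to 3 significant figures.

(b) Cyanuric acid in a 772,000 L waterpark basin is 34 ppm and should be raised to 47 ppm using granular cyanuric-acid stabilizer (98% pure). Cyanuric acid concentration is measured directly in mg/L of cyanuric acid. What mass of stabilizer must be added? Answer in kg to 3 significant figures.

(a) Volume: 90.1 m³ = 90,100 L.
(a) Alkalinity to neutralize: (176 − 116) = 60 mg/L as CaCO₃ × 90,100 L = 5406 g as CaCO₃.
(a) Equivalents of H⁺ required: 5406 ÷ 50 g/eq = 108.1 eq = 108.1 mol NaHSO₄.
(a) Mass of NaHSO₄: 108.1 × 120.1 = 12,990 g.

(b) CYA to add: (47 − 34) = 13 mg/L × 772,000 L = 10,040 g cyanuric acid.
(b) At 98% purity: 10,040 / 0.98 = 10,240 g product.

(a) 13.0 kg; (b) 10.2 kg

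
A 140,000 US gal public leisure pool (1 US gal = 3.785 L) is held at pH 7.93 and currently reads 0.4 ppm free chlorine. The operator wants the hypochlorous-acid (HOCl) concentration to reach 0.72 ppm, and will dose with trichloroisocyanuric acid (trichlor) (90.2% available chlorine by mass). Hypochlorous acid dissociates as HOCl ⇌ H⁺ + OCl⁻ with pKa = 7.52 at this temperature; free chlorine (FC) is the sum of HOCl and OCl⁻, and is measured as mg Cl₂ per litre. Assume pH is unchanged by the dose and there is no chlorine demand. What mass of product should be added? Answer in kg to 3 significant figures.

Volume: 140,000 US gal × 3.785 L/gal = 529,900 L.
[OCl⁻]/[HOCl] = 10^(pH − pKa) = 10^(7.93 − 7.52) = 2.57; fraction as HOCl = 1/(1 + 2.57) = 0.2801.
Free chlorine required for 0.72 ppm HOCl: 0.72 / 0.2801 = 2.571 ppm.
FC to add: 2.571 − 0.4 = 2.171 mg/L as Cl₂.
Cl₂ equivalent: 2.171 mg/L × 529,900 L = 1150 g.
Product at 90.2% available Cl: 1150 / 0.902 = 1275 g.

1.28 kg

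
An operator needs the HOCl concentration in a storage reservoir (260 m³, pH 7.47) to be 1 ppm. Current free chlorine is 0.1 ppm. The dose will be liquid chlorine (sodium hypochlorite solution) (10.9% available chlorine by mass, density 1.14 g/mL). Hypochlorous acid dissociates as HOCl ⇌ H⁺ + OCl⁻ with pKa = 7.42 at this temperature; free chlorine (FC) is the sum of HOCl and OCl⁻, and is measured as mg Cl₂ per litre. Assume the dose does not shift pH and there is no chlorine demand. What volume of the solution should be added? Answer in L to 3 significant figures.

Volume: 260 m³ = 260,000 L.
[OCl⁻]/[HOCl] = 10^(pH − pKa) = 10^(7.47 − 7.42) = 1.122; fraction as HOCl = 1/(1 + 1.122) = 0.4712.
Free chlorine required for 1 ppm HOCl: 1 / 0.4712 = 2.122 ppm.
FC to add: 2.122 − 0.1 = 2.022 mg/L as Cl₂.
Cl₂ equivalent: 2.022 mg/L × 260,000 L = 525.7 g.
Product at 10.9% available Cl: 525.7 / 0.109 = 4823 g.
Volume: 4823 g ÷ 1.14 g/mL = 4231 mL.

4.23 L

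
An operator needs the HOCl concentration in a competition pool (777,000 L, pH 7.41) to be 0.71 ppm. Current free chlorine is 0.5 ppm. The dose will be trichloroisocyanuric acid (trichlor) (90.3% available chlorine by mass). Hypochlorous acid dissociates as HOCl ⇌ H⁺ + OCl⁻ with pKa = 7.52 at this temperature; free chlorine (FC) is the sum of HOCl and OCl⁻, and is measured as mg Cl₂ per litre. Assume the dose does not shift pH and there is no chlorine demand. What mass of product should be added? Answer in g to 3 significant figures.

[OCl⁻]/[HOCl] = 10^(pH − pKa) = 10^(7.41 − 7.52) = 0.7762; fraction as HOCl = 1/(1 + 0.7762) = 0.563.
Free chlorine required for 0.71 ppm HOCl: 0.71 / 0.563 = 1.261 ppm.
FC to add: 1.261 − 0.5 = 0.7611 mg/L as Cl₂.
Cl₂ equivalent: 0.7611 mg/L × 777,000 L = 591.4 g.
Product at 90.3% available Cl: 591.4 / 0.903 = 654.9 g.

655 g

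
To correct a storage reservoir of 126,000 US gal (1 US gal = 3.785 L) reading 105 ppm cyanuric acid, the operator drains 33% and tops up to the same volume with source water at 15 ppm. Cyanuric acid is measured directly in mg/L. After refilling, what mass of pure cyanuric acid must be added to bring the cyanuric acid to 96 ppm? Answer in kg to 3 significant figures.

9.87 kg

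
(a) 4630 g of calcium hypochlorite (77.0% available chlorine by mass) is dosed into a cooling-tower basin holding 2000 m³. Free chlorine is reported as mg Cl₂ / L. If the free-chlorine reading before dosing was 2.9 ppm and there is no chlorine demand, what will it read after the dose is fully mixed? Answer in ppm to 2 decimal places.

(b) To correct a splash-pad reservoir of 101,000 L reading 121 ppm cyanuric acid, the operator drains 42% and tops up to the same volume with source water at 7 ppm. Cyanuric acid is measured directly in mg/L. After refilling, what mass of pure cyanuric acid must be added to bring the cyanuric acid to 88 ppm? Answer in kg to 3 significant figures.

(a) Volume: 2000 m³ = 2,000,000 L.
(a) Available chlorine delivered: 4630 g × 0.77 = 3565 g as Cl₂.
(a) Concentration rise: 3565 g / 2,000,000 L = 1.783 mg/L = 1.78 ppm.
(a) Final FC: 2.9 + 1.78 = 4.68 ppm.

(b) After draining 42% and refilling: 121 × 0.58 + 7 × 0.42 = 73.12 ppm.
(b) Deficit to target: 88 − 73.12 = 14.88 mg/L.
(b) Mass: 14.88 mg/L × 101,000 L = 1503 g cyanuric acid.

(a) 4.68 ppm; (b) 1.50 kg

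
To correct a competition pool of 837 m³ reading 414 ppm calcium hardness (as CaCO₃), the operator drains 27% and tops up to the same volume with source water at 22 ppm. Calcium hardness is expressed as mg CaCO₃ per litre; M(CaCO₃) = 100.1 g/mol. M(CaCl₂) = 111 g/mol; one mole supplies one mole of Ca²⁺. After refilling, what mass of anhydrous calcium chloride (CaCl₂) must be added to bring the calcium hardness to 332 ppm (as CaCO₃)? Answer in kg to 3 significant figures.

22.1 kg

Volume: 837 m³ = 837,000 L.
After draining 27% and refilling: 414 × 0.73 + 22 × 0.27 = 308.16 ppm.
Deficit to target: 332 − 308.16 = 23.84 mg/L.
As CaCO₃: 23.84 mg/L × 837,000 L = 19,950 g; ÷ 100.1 = 199.3 mol Ca²⁺.
Mass: 199.3 × 111 = 22,130 g.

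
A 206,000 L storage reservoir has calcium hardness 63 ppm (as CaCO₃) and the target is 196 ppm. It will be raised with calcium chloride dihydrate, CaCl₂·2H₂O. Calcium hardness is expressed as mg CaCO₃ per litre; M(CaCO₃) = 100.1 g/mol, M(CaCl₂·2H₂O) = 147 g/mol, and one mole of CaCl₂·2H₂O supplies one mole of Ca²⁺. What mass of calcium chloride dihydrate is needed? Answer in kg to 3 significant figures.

40.2 kg

Hardness to add: (196 − 63) = 133 mg/L as CaCO₃ × 206,000 L = 27,400 g as CaCO₃.
Moles of Ca²⁺ (1 mol Ca²⁺ ≡ 1 mol CaCO₃): 27,400 / 100.1 g/mol = 273.7 mol.
Mass of CaCl₂·2H₂O: 273.7 × 147 = 40,230 g.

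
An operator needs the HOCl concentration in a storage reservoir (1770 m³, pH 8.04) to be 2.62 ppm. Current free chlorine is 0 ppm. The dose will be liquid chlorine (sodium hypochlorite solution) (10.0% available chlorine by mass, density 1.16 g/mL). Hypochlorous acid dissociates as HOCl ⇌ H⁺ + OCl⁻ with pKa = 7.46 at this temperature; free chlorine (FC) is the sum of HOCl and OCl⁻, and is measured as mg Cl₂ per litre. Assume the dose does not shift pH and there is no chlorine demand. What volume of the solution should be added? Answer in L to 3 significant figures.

Volume: 1770 m³ = 1,770,000 L.
[OCl⁻]/[HOCl] = 10^(pH − pKa) = 10^(8.04 − 7.46) = 3.802; fraction as HOCl = 1/(1 + 3.802) = 0.2083.
Free chlorine required for 2.62 ppm HOCl: 2.62 / 0.2083 = 12.58 ppm.
FC to add: 12.58 − 0 = 12.58 mg/L as Cl₂.
Cl₂ equivalent: 12.58 mg/L × 1,770,000 L = 22,270 g.
Product at 10.0% available Cl: 22,270 / 0.1 = 222,700 g.
Volume: 222,700 g ÷ 1.16 g/mL = 192,000 mL.

192 L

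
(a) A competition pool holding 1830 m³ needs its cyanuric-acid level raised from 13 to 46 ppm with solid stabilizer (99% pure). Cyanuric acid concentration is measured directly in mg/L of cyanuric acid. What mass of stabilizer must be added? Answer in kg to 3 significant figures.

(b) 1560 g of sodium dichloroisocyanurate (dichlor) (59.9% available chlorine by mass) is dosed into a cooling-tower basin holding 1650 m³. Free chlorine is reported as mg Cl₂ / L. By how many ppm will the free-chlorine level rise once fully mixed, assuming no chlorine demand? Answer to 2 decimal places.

(a) Volume: 1830 m³ = 1,830,000 L.
(a) CYA to add: (46 − 13) = 33 mg/L × 1,830,000 L = 60,390 g cyanuric acid.
(a) At 99% purity: 60,390 / 0.99 = 61,000 g product.

(b) Volume: 1650 m³ = 1,650,000 L.
(b) Available chlorine delivered: 1560 g × 0.599 = 934.4 g as Cl₂.
(b) Concentration rise: 934.4 g / 1,650,000 L = 0.5663 mg/L = 0.57 ppm.

(a) 61.0 kg; (b) 0.57 ppm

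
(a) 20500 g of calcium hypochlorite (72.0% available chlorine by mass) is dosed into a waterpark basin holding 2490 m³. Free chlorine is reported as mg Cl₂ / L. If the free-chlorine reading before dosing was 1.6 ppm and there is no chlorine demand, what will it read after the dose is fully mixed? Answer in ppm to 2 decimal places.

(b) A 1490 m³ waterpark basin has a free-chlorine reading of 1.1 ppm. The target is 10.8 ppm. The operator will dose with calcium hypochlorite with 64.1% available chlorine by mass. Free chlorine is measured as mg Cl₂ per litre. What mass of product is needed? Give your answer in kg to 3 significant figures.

(a) 7.53 ppm; (b) 22.5 kg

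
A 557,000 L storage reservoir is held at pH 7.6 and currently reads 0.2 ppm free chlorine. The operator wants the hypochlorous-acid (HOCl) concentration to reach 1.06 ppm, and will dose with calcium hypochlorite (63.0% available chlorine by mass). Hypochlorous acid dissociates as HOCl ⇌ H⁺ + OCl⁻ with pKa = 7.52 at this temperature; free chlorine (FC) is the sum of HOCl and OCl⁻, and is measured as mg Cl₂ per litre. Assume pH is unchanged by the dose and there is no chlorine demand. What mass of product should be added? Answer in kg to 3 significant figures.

1.89 kg

[OCl⁻]/[HOCl] = 10^(pH − pKa) = 10^(7.6 − 7.52) = 1.202; fraction as HOCl = 1/(1 + 1.202) = 0.4541.
Free chlorine required for 1.06 ppm HOCl: 1.06 / 0.4541 = 2.334 ppm.
FC to add: 2.334 − 0.2 = 2.134 mg/L as Cl₂.
Cl₂ equivalent: 2.134 mg/L × 557,000 L = 1189 g.
Product at 63.0% available Cl: 1189 / 0.63 = 1887 g.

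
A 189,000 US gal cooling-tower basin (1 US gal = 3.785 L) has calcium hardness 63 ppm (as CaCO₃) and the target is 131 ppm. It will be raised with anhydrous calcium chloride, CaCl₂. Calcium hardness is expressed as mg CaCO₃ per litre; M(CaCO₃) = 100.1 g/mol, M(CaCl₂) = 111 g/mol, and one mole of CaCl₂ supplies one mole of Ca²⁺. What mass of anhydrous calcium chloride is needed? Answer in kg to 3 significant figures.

53.9 kg

Volume: 189,000 US gal × 3.785 L/gal = 715,365 L.
Hardness to add: (131 − 63) = 68 mg/L as CaCO₃ × 715,365 L = 48,640 g as CaCO₃.
Moles of Ca²⁺ (1 mol Ca²⁺ ≡ 1 mol CaCO₃): 48,640 / 100.1 g/mol = 486 mol.
Mass of CaCl₂: 486 × 111 = 53,940 g.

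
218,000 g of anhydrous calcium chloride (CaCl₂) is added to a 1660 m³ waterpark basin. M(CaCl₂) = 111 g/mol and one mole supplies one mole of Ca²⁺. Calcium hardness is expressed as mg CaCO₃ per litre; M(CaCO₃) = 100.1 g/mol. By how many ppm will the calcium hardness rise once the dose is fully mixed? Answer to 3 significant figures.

Volume: 1660 m³ = 1,660,000 L.
Moles of Ca²⁺: 218,000 g ÷ 111 g/mol = 1964 mol.
As CaCO₃: 1964 mol × 100.1 g/mol = 196,600 g.
Rise: 196,600 g / 1,660,000 L × 1000 = 118.4 mg/L.

118 ppm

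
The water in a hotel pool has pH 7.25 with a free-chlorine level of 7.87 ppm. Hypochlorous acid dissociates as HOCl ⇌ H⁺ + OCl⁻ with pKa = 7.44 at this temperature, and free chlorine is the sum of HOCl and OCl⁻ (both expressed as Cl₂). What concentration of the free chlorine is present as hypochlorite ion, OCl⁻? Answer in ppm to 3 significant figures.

3.09 ppm

[OCl⁻]/[HOCl] = 10^(pH − pKa) = 10^(7.25 − 7.44) = 10^-0.19 = 0.6457.
Fraction as HOCl = 1 / (1 + 0.6457) = 0.6077.
OCl⁻ = (1 − 0.6077) × 7.87 ppm = 3.088 ppm.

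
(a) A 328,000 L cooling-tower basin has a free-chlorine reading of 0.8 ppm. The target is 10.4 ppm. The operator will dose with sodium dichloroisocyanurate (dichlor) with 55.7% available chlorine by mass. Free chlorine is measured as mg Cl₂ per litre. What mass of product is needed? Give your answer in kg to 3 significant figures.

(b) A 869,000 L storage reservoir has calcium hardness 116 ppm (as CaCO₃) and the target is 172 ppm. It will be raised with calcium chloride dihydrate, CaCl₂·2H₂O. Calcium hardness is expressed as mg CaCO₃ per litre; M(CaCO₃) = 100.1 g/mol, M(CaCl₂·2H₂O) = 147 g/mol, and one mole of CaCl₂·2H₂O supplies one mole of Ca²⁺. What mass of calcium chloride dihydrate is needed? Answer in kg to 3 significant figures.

(a) 5.65 kg; (b) 71.5 kg

(a) Chlorine deficit: 10.4 − 0.8 = 9.6 ppm = 9.6 mg/L as Cl₂.
(a) Cl₂ equivalent needed: 9.6 mg/L × 328,000 L = 3,149,000 mg = 3149 g.
(a) Product at 55.7% available chlorine: 3149 / 0.557 = 5653 g.

(b) Hardness to add: (172 − 116) = 56 mg/L as CaCO₃ × 869,000 L = 48,660 g as CaCO₃.
(b) Moles of Ca²⁺ (1 mol Ca²⁺ ≡ 1 mol CaCO₃): 48,660 / 100.1 g/mol = 486.2 mol.
(b) Mass of CaCl₂·2H₂O: 486.2 × 147 = 71,460 g.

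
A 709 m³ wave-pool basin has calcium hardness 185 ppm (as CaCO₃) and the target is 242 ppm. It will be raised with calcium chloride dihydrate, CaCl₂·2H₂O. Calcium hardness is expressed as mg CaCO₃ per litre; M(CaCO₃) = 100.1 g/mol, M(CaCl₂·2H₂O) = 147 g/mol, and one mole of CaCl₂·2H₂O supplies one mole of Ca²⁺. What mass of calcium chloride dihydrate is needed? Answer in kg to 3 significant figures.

59.3 kg

Volume: 709 m³ = 709,000 L.
Hardness to add: (242 − 185) = 57 mg/L as CaCO₃ × 709,000 L = 40,410 g as CaCO₃.
Moles of Ca²⁺ (1 mol Ca²⁺ ≡ 1 mol CaCO₃): 40,410 / 100.1 g/mol = 403.7 mol.
Mass of CaCl₂·2H₂O: 403.7 × 147 = 59,350 g.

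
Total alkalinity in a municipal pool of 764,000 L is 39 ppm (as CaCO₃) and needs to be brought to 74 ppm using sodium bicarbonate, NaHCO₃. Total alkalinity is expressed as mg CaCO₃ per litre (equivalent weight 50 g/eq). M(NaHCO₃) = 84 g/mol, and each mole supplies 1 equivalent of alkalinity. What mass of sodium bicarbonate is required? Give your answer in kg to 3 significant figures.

44.9 kg

Alkalinity to add: (74 − 39) = 35 mg/L as CaCO₃ × 764,000 L = 26,740 g as CaCO₃.
Equivalents: 26,740 g ÷ 50 g/eq = 534.8 eq.
NaHCO₃ supplies 1 eq per mole → 534.8 mol.
Mass: 534.8 mol × 84 g/mol = 44,920 g.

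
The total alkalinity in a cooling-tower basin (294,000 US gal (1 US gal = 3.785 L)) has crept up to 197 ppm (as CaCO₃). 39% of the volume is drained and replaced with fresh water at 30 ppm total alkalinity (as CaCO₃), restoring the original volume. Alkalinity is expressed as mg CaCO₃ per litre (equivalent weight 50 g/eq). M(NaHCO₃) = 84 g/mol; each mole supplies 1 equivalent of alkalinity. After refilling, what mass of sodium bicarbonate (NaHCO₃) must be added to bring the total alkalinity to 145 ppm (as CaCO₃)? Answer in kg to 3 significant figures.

Volume: 294,000 US gal × 3.785 L/gal = 1,112,790 L.
After draining 39% and refilling: 197 × 0.61 + 30 × 0.39 = 131.87 ppm.
Deficit to target: 145 − 131.87 = 13.13 mg/L.
As CaCO₃: 13.13 mg/L × 1,112,790 L = 14,610 g; ÷ 50 g/eq ÷ 1 = 292.2 mol NaHCO₃.
Mass: 292.2 × 84 = 24,550 g.

24.5 kg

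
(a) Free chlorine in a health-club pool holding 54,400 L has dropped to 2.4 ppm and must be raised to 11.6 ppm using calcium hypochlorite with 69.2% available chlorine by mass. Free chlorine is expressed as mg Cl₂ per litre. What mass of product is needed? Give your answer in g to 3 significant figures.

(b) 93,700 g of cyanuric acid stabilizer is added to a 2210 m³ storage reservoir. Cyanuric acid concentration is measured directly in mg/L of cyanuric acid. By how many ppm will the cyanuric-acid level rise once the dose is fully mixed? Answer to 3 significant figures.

(a) 723 g; (b) 42.4 ppm

(a) Chlorine deficit: 11.6 − 2.4 = 9.2 ppm = 9.2 mg/L as Cl₂.
(a) Cl₂ equivalent needed: 9.2 mg/L × 54,400 L = 500,500 mg = 500.5 g.
(a) Product at 69.2% available chlorine: 500.5 / 0.692 = 723.2 g.

(b) Volume: 2210 m³ = 2,210,000 L.
(b) Rise: 93,700 g / 2,210,000 L × 1000 = 42.4 mg/L.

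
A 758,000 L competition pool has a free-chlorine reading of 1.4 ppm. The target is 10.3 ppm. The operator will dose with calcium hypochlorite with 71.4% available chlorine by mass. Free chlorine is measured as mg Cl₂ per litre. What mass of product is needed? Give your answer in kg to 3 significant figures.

Chlorine deficit: 10.3 − 1.4 = 8.9 ppm = 8.9 mg/L as Cl₂.
Cl₂ equivalent needed: 8.9 mg/L × 758,000 L = 6,746,000 mg = 6746 g.
Product at 71.4% available chlorine: 6746 / 0.714 = 9448 g.

9.45 kg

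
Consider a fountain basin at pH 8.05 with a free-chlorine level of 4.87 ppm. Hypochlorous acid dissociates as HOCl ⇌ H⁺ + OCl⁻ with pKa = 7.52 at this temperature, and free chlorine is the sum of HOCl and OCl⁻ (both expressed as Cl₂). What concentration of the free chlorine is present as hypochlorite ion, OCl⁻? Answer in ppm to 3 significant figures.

3.76 ppm

[OCl⁻]/[HOCl] = 10^(pH − pKa) = 10^(8.05 − 7.52) = 10^0.53 = 3.388.
Fraction as HOCl = 1 / (1 + 3.388) = 0.2279.
OCl⁻ = (1 − 0.2279) × 4.87 ppm = 3.76 ppm.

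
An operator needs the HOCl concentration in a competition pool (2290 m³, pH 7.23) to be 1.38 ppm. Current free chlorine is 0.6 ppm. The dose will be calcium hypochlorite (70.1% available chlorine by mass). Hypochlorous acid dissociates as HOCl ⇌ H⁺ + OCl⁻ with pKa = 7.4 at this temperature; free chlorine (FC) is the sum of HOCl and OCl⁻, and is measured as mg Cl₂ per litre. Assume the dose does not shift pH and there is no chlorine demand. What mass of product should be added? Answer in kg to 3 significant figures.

Volume: 2290 m³ = 2,290,000 L.
[OCl⁻]/[HOCl] = 10^(pH − pKa) = 10^(7.23 − 7.4) = 0.6761; fraction as HOCl = 1/(1 + 0.6761) = 0.5966.
Free chlorine required for 1.38 ppm HOCl: 1.38 / 0.5966 = 2.313 ppm.
FC to add: 2.313 − 0.6 = 1.713 mg/L as Cl₂.
Cl₂ equivalent: 1.713 mg/L × 2,290,000 L = 3923 g.
Product at 70.1% available Cl: 3923 / 0.701 = 5596 g.

5.60 kg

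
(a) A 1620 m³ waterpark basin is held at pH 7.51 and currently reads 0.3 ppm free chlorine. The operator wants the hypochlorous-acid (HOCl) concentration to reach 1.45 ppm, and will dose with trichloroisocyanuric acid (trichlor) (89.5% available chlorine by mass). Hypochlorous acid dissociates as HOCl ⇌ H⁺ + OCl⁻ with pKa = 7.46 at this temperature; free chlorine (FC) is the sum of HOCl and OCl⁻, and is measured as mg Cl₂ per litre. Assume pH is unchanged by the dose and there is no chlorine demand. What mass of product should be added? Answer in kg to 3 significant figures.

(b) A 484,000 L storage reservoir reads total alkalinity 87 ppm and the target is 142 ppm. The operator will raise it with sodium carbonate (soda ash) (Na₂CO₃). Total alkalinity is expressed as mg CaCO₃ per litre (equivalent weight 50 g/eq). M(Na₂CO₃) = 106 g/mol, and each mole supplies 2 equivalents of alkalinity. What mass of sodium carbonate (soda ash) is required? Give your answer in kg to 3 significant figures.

(a) Volume: 1620 m³ = 1,620,000 L.
(a) [OCl⁻]/[HOCl] = 10^(pH − pKa) = 10^(7.51 − 7.46) = 1.122; fraction as HOCl = 1/(1 + 1.122) = 0.4712.
(a) Free chlorine required for 1.45 ppm HOCl: 1.45 / 0.4712 = 3.077 ppm.
(a) FC to add: 3.077 − 0.3 = 2.777 mg/L as Cl₂.
(a) Cl₂ equivalent: 2.777 mg/L × 1,620,000 L = 4499 g.
(a) Product at 89.5% available Cl: 4499 / 0.895 = 5026 g.

(b) Alkalinity to add: (142 − 87) = 55 mg/L as CaCO₃ × 484,000 L = 26,620 g as CaCO₃.
(b) Equivalents: 26,620 g ÷ 50 g/eq = 532.4 eq.
(b) Each mole of Na₂CO₃ supplies 2 eq, so 532.4 / 2 = 266.2 mol.
(b) Mass: 266.2 mol × 106 g/mol = 28,220 g.

(a) 5.03 kg; (b) 28.2 kg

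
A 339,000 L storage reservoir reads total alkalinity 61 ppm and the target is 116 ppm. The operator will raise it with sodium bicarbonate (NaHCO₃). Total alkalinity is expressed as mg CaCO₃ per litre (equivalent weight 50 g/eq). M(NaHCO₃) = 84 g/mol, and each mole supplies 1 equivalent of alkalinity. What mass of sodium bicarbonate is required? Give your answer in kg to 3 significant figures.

31.3 kg

Alkalinity to add: (116 − 61) = 55 mg/L as CaCO₃ × 339,000 L = 18,640 g as CaCO₃.
Equivalents: 18,640 g ÷ 50 g/eq = 372.9 eq.
NaHCO₃ supplies 1 eq per mole → 372.9 mol.
Mass: 372.9 mol × 84 g/mol = 31,320 g.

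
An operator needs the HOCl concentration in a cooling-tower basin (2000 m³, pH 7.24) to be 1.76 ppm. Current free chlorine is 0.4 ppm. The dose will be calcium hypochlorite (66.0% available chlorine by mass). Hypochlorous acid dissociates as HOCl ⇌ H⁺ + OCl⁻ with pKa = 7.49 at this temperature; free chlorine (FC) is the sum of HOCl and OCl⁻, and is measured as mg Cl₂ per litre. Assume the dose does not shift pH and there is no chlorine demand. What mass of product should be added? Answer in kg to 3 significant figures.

7.12 kg

Volume: 2000 m³ = 2,000,000 L.
[OCl⁻]/[HOCl] = 10^(pH − pKa) = 10^(7.24 − 7.49) = 0.5623; fraction as HOCl = 1/(1 + 0.5623) = 0.6401.
Free chlorine required for 1.76 ppm HOCl: 1.76 / 0.6401 = 2.75 ppm.
FC to add: 2.75 − 0.4 = 2.35 mg/L as Cl₂.
Cl₂ equivalent: 2.35 mg/L × 2,000,000 L = 4699 g.
Product at 66.0% available Cl: 4699 / 0.66 = 7120 g.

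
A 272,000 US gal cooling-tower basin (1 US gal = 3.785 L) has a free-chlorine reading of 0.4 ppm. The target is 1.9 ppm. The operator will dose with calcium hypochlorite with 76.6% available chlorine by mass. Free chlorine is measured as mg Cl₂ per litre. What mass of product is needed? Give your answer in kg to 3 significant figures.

Volume: 272,000 US gal × 3.785 L/gal = 1,029,520 L.
Chlorine deficit: 1.9 − 0.4 = 1.5 ppm = 1.5 mg/L as Cl₂.
Cl₂ equivalent needed: 1.5 mg/L × 1,029,520 L = 1,544,000 mg = 1544 g.
Product at 76.6% available chlorine: 1544 / 0.766 = 2016 g.

2.02 kg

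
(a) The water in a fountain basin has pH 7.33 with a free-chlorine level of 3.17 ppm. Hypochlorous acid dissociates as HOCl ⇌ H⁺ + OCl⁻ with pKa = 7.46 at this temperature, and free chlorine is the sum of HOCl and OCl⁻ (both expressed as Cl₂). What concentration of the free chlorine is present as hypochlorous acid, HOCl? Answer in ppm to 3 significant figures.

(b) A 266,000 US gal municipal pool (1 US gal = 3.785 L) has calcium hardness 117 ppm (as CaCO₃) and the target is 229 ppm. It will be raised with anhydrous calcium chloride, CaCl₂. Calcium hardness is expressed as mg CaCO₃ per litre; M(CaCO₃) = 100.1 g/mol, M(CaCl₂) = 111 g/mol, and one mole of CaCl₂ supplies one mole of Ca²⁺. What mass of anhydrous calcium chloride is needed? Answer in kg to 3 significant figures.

(a) 1.82 ppm; (b) 125 kg

(a) [OCl⁻]/[HOCl] = 10^(pH − pKa) = 10^(7.33 − 7.46) = 10^-0.13 = 0.7413.
(a) Fraction as HOCl = 1 / (1 + 0.7413) = 0.5743.
(a) HOCl = 0.5743 × 3.17 ppm = 1.82 ppm.

(b) Volume: 266,000 US gal × 3.785 L/gal = 1,006,810 L.
(b) Hardness to add: (229 − 117) = 112 mg/L as CaCO₃ × 1,006,810 L = 112,800 g as CaCO₃.
(b) Moles of Ca²⁺ (1 mol Ca²⁺ ≡ 1 mol CaCO₃): 112,800 / 100.1 g/mol = 1127 mol.
(b) Mass of CaCl₂: 1127 × 111 = 125,000 g.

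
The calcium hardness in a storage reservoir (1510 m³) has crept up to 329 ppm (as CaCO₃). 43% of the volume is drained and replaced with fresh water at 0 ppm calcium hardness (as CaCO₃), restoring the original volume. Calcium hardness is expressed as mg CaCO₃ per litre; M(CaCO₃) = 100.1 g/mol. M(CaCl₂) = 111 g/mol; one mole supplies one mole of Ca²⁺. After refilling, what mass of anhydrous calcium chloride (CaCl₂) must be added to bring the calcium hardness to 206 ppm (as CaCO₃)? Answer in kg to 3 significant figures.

Volume: 1510 m³ = 1,510,000 L.
After draining 43% and refilling: 329 × 0.57 + 0 × 0.43 = 187.53 ppm.
Deficit to target: 206 − 187.53 = 18.47 mg/L.
As CaCO₃: 18.47 mg/L × 1,510,000 L = 27,890 g; ÷ 100.1 = 278.6 mol Ca²⁺.
Mass: 278.6 × 111 = 30,930 g.

30.9 kg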